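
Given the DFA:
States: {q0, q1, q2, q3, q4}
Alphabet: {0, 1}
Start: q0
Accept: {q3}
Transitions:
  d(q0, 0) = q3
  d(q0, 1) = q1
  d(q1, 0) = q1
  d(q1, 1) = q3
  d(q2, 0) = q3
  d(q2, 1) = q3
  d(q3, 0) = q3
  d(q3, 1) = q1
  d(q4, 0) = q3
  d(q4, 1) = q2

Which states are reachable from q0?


BFS from q0:
  layer 0: {q0}
  layer 1: {q1, q3}

{q0, q1, q3}


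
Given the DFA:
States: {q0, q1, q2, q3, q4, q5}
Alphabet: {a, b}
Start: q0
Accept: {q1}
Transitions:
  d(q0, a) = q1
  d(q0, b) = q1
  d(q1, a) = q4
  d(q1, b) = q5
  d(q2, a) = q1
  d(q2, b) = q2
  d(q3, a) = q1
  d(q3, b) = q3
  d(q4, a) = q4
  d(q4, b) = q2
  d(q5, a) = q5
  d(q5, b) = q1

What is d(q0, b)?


Looking up transition d(q0, b)

q1


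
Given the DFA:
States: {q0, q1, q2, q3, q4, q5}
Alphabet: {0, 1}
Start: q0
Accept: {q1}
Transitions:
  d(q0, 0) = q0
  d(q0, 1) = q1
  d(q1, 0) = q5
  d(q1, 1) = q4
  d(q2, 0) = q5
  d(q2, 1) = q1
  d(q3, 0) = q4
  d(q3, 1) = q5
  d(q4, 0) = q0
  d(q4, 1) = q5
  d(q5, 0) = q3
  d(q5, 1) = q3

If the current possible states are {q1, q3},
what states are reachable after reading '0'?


Apply transition on '0' from each current state:
  d(q1, 0) = q5
  d(q3, 0) = q4

{q4, q5}


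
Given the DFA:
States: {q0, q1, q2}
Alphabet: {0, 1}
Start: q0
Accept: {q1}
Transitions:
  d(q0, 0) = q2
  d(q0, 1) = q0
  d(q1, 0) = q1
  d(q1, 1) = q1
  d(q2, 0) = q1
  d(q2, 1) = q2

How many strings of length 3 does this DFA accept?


Enumerating all length-3 strings:
  "000" -> q1 [accept]
  "001" -> q1 [accept]
  "010" -> q1 [accept]
  "011" -> q2 [reject]
  "100" -> q1 [accept]
  "101" -> q2 [reject]
  "110" -> q2 [reject]
  "111" -> q0 [reject]

4 out of 8


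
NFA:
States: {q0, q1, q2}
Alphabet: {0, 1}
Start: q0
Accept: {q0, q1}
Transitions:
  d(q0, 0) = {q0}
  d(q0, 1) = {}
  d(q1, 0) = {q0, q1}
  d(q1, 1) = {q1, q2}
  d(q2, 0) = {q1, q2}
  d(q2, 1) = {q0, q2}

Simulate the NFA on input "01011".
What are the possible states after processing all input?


Start: {q0}
  --0--> {q0}
  --1--> {}
  --0--> {}
  --1--> {}
  --1--> {}

{} (empty set, no valid transitions)


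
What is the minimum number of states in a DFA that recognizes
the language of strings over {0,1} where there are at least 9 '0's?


States: count = 0, 1, ..., 8, and a final '>= 9' state.
Total: 9 + 1 = 10. Accept = '>= 9' state.

10


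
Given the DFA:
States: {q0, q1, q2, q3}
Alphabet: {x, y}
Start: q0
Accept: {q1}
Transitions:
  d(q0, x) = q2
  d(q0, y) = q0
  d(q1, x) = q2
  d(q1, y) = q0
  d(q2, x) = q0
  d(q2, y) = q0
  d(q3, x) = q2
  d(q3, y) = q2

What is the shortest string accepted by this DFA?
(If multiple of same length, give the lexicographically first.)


BFS by string length (lex-first path to each state shown):
  len 0: q0<-""
  len 1: q0<-"y", q2<-"x"
  len 2: q0<-"xx", q2<-"yx"
  len 3: q0<-"xxy", q2<-"xxx"
  len 4: q0<-"xxxx", q2<-"xxyx"
  len 5: q0<-"xxxxy", q2<-"xxxxx"
  len 6: q0<-"xxxxxx", q2<-"xxxxyx"
  len 7: q0<-"xxxxxxy", q2<-"xxxxxxx"
  len 8: q0<-"xxxxxxxx", q2<-"xxxxxxyx"

No string accepted (empty language)


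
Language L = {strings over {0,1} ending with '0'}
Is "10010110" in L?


last symbol = '0'

Yes, "10010110" is in L


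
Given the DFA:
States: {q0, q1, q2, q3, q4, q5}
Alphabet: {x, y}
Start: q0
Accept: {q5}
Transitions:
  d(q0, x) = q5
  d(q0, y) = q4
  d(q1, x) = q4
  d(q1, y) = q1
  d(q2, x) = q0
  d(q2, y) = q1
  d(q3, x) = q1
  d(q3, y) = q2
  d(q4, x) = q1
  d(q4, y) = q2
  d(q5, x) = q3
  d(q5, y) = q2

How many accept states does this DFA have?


Accept states listed: {q5}
Counting: q5(1)

1


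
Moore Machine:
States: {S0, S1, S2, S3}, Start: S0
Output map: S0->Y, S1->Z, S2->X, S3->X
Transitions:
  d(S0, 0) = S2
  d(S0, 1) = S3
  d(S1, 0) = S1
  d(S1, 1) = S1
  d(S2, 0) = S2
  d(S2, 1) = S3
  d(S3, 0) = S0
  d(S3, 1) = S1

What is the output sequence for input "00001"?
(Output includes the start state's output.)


Start: S0 (output Y)
  --0--> S2 (output X)
  --0--> S2 (output X)
  --0--> S2 (output X)
  --0--> S2 (output X)
  --1--> S3 (output X)

"YXXXXX"


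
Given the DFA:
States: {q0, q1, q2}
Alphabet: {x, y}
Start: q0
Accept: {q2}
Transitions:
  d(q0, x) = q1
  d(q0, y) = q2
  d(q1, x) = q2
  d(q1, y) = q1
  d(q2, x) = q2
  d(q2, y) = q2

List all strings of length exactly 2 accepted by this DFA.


All strings of length 2: 4 total
Accepted: 3

"xx", "yx", "yy"


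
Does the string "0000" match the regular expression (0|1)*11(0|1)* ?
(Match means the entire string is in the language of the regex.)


|string| = 4; first = '0'; last = '0'

No, "0000" does not match (0|1)*11(0|1)*


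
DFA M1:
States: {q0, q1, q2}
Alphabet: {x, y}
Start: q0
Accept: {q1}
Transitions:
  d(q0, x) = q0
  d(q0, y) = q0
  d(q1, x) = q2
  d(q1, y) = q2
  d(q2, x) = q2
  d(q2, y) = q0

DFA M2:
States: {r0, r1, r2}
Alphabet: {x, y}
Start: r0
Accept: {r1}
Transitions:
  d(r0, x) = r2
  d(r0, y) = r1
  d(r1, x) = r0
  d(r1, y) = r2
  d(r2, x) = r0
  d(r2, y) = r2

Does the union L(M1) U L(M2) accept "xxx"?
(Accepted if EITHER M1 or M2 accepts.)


M1: final=q0 accepted=False
M2: final=r2 accepted=False

No, union rejects (neither accepts)


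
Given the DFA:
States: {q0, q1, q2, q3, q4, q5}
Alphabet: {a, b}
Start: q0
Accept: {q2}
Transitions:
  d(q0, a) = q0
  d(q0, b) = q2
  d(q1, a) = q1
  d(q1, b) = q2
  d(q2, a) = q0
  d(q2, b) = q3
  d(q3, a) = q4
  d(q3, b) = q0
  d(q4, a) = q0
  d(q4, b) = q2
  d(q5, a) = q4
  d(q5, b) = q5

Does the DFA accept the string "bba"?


Trace: q0 -> q2 -> q3 -> q4
Final state: q4
Accept states: {q2}

No, rejected (final state q4 is not an accept state)


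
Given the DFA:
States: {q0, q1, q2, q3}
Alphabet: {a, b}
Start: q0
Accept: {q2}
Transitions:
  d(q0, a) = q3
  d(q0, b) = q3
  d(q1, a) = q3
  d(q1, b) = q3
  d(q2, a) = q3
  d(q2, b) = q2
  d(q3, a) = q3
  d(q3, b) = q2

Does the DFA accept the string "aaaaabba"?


Trace: q0 -> q3 -> q3 -> q3 -> q3 -> q3 -> q2 -> q2 -> q3
Final state: q3
Accept states: {q2}

No, rejected (final state q3 is not an accept state)


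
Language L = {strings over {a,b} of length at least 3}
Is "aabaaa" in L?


length = 6

Yes, "aabaaa" is in L


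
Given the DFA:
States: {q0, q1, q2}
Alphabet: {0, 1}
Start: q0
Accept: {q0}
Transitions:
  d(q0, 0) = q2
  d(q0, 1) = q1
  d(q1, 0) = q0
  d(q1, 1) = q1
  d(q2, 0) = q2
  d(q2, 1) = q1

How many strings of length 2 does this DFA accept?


Enumerating all length-2 strings:
  "00" -> q2 [reject]
  "01" -> q1 [reject]
  "10" -> q0 [accept]
  "11" -> q1 [reject]

1 out of 4


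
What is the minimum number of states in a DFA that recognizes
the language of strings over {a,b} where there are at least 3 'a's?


States: count = 0, 1, ..., 2, and a final '>= 3' state.
Total: 3 + 1 = 4. Accept = '>= 3' state.

4


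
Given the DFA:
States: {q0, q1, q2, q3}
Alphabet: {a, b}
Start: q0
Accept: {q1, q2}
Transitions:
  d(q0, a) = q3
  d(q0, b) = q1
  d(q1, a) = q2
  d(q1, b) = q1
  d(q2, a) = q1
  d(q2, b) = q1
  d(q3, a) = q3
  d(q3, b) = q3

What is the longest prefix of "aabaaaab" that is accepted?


Run the DFA, marking each prefix where the state is accepting:
  "" -> q0 [reject]
  "a" -> q3 [reject]
  "aa" -> q3 [reject]
  "aab" -> q3 [reject]
  "aaba" -> q3 [reject]
  "aabaa" -> q3 [reject]
  "aabaaa" -> q3 [reject]
  "aabaaaa" -> q3 [reject]
  "aabaaaab" -> q3 [reject]

No prefix is accepted


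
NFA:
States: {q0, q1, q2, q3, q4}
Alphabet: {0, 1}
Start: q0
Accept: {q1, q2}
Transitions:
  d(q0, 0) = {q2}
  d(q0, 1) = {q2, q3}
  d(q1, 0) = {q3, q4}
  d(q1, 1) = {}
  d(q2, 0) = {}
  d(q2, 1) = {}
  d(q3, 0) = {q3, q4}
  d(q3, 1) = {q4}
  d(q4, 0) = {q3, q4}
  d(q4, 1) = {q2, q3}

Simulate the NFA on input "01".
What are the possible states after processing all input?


Start: {q0}
  --0--> {q2}
  --1--> {}

{} (empty set, no valid transitions)


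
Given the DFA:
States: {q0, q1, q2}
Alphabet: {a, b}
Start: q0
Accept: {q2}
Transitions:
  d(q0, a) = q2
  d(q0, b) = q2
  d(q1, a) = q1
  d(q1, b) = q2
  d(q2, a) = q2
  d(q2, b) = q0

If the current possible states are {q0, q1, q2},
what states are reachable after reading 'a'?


Apply transition on 'a' from each current state:
  d(q0, a) = q2
  d(q1, a) = q1
  d(q2, a) = q2

{q1, q2}


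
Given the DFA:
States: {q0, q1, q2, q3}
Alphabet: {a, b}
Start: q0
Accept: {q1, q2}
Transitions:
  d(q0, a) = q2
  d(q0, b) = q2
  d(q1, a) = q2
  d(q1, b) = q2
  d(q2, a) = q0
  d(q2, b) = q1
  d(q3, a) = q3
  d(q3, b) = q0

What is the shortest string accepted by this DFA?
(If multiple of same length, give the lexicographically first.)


BFS by string length (lex-first path to each state shown):
  len 0: q0<-""
  len 1: q2<-"a"
Found accept state at length 1.

"a"


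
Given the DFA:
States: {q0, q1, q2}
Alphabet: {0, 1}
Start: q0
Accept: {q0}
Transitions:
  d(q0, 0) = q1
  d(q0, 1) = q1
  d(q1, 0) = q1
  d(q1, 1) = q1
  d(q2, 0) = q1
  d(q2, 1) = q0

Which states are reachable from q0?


BFS from q0:
  layer 0: {q0}
  layer 1: {q1}

{q0, q1}


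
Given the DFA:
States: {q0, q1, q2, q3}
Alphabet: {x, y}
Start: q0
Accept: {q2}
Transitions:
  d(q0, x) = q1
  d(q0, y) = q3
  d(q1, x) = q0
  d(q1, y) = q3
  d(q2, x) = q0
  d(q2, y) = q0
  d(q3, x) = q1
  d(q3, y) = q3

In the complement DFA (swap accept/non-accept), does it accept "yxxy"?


Trace: q0 -> q3 -> q1 -> q0 -> q3
Final: q3
Original accept: {q2}
Complement: q3 is not in original accept

Yes, complement accepts (original rejects)


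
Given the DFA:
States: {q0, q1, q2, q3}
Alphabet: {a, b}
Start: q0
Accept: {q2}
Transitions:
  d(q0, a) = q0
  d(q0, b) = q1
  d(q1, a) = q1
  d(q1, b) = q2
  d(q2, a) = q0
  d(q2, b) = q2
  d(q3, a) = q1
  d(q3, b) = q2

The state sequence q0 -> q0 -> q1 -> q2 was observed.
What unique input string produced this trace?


Trace back each transition to find the symbol:
  q0 --[a]--> q0
  q0 --[b]--> q1
  q1 --[b]--> q2

"abb"


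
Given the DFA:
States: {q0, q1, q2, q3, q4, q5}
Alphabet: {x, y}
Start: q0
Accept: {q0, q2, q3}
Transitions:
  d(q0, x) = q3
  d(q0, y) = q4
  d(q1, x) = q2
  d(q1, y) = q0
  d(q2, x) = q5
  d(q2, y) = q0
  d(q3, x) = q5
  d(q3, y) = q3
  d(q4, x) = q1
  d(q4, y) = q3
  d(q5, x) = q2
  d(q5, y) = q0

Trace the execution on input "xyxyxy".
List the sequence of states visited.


Input: xyxyxy
d(q0, x) = q3
d(q3, y) = q3
d(q3, x) = q5
d(q5, y) = q0
d(q0, x) = q3
d(q3, y) = q3


q0 -> q3 -> q3 -> q5 -> q0 -> q3 -> q3


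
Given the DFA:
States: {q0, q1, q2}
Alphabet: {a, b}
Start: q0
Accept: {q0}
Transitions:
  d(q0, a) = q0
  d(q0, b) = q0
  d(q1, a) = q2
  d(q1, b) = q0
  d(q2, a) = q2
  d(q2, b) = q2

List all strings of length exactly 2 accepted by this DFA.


All strings of length 2: 4 total
Accepted: 4

"aa", "ab", "ba", "bb"


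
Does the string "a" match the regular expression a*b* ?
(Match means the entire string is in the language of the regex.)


|string| = 1; first = 'a'; last = 'a'

Yes, "a" matches a*b*


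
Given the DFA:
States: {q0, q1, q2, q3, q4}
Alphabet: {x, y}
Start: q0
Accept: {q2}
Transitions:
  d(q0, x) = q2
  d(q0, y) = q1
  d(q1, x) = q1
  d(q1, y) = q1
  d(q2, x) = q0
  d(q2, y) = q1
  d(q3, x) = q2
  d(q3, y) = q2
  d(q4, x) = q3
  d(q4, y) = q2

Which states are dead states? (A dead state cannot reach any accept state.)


Forward reachability from each state:
  q0 -> reaches accept state q2 (live)
  q1 -> reaches {q1}, no accept state (dead)
  q2 -> reaches accept state q2 (live)
  q3 -> reaches accept state q2 (live)
  q4 -> reaches accept state q2 (live)

{q1}


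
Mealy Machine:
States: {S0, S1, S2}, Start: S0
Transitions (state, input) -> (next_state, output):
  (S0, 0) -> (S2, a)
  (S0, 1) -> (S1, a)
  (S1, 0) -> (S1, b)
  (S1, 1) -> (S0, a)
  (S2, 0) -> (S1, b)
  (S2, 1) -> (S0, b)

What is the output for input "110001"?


Step-by-step:
  (S0, 1) -> (S1, a)
  (S1, 1) -> (S0, a)
  (S0, 0) -> (S2, a)
  (S2, 0) -> (S1, b)
  (S1, 0) -> (S1, b)
  (S1, 1) -> (S0, a)

"aaabba"


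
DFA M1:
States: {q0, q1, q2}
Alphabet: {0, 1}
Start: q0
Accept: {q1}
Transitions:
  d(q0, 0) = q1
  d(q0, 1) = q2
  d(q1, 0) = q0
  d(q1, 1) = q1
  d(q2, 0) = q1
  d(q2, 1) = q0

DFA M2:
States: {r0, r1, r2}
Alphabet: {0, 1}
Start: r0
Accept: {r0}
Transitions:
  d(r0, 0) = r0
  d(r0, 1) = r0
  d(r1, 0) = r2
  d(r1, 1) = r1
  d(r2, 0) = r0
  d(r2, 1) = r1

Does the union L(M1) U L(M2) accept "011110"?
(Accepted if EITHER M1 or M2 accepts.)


M1: final=q0 accepted=False
M2: final=r0 accepted=True

Yes, union accepts


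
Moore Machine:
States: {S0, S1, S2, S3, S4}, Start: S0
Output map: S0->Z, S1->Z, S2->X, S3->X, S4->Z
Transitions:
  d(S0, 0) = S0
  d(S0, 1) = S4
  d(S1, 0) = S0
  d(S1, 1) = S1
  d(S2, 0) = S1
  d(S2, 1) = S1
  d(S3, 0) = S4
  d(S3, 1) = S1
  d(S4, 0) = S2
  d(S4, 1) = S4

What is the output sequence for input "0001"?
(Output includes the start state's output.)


Start: S0 (output Z)
  --0--> S0 (output Z)
  --0--> S0 (output Z)
  --0--> S0 (output Z)
  --1--> S4 (output Z)

"ZZZZZ"


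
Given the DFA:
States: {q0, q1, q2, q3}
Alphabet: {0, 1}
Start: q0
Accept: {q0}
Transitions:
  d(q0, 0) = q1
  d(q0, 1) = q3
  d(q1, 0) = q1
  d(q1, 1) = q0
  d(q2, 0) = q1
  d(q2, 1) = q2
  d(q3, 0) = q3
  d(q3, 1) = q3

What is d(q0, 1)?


Looking up transition d(q0, 1)

q3


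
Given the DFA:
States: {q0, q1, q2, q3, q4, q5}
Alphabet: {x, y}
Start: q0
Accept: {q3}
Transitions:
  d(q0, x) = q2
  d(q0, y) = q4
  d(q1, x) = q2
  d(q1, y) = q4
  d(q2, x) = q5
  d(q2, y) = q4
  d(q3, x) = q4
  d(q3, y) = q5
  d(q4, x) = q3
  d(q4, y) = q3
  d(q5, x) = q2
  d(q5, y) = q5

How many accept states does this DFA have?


Accept states listed: {q3}
Counting: q3(1)

1


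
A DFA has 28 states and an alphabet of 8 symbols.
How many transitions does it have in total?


Each state has exactly one transition per symbol.
28 * 8 = 224

224


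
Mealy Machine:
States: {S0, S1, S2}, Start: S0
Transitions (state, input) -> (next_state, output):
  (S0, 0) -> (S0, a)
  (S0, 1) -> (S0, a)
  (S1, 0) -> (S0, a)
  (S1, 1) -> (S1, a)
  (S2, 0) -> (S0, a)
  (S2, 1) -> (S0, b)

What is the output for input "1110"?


Step-by-step:
  (S0, 1) -> (S0, a)
  (S0, 1) -> (S0, a)
  (S0, 1) -> (S0, a)
  (S0, 0) -> (S0, a)

"aaaa"


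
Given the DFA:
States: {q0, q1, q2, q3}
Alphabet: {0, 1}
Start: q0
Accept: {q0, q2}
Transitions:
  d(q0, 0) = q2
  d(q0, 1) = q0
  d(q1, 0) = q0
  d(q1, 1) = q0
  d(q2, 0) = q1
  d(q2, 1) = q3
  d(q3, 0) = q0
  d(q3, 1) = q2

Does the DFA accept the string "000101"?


Trace: q0 -> q2 -> q1 -> q0 -> q0 -> q2 -> q3
Final state: q3
Accept states: {q0, q2}

No, rejected (final state q3 is not an accept state)


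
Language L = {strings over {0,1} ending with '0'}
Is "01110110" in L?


last symbol = '0'

Yes, "01110110" is in L


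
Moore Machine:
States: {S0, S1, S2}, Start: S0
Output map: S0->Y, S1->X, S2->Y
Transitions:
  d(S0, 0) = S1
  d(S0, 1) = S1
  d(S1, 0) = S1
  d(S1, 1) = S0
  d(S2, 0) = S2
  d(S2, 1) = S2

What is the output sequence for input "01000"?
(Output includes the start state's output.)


Start: S0 (output Y)
  --0--> S1 (output X)
  --1--> S0 (output Y)
  --0--> S1 (output X)
  --0--> S1 (output X)
  --0--> S1 (output X)

"YXYXXX"


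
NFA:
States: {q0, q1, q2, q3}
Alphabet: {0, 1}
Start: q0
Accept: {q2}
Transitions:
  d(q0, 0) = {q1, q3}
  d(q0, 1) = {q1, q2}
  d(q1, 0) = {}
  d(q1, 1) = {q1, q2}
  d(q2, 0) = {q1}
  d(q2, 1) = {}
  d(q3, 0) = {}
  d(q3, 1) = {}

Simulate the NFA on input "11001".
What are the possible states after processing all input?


Start: {q0}
  --1--> {q1, q2}
  --1--> {q1, q2}
  --0--> {q1}
  --0--> {}
  --1--> {}

{} (empty set, no valid transitions)


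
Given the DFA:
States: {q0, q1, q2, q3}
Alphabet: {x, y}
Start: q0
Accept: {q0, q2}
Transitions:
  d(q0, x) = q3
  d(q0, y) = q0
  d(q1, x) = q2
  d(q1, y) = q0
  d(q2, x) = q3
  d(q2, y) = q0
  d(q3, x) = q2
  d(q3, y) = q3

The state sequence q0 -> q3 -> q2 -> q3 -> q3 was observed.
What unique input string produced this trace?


Trace back each transition to find the symbol:
  q0 --[x]--> q3
  q3 --[x]--> q2
  q2 --[x]--> q3
  q3 --[y]--> q3

"xxxy"


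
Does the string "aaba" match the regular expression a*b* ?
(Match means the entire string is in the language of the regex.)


|string| = 4; first = 'a'; last = 'a'

No, "aaba" does not match a*b*


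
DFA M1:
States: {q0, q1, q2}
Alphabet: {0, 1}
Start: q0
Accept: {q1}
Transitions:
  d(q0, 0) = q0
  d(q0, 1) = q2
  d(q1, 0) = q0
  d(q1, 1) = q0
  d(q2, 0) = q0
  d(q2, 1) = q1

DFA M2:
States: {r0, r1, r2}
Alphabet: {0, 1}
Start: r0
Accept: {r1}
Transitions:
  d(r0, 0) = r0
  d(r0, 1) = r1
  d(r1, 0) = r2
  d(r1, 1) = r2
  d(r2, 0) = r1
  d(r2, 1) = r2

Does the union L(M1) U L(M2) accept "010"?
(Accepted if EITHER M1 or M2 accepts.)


M1: final=q0 accepted=False
M2: final=r2 accepted=False

No, union rejects (neither accepts)


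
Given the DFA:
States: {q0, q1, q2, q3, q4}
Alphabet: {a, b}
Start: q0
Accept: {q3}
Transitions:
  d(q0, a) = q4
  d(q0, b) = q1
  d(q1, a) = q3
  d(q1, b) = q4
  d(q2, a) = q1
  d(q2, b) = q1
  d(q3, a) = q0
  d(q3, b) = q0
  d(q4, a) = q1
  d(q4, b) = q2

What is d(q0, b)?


Looking up transition d(q0, b)

q1


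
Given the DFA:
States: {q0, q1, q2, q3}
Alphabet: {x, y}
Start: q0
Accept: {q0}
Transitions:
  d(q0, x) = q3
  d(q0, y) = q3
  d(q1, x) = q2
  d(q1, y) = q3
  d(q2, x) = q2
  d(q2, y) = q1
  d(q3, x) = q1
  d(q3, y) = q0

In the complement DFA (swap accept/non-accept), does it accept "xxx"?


Trace: q0 -> q3 -> q1 -> q2
Final: q2
Original accept: {q0}
Complement: q2 is not in original accept

Yes, complement accepts (original rejects)


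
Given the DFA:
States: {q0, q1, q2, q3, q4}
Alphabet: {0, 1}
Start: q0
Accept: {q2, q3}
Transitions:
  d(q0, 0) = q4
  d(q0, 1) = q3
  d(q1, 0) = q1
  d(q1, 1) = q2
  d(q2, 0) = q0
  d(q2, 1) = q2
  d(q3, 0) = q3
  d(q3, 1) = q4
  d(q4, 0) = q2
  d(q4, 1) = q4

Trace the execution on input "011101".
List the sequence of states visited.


Input: 011101
d(q0, 0) = q4
d(q4, 1) = q4
d(q4, 1) = q4
d(q4, 1) = q4
d(q4, 0) = q2
d(q2, 1) = q2


q0 -> q4 -> q4 -> q4 -> q4 -> q2 -> q2


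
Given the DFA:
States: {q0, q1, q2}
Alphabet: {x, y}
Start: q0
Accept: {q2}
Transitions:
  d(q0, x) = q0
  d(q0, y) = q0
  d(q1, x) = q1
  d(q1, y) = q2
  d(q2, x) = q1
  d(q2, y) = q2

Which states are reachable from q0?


BFS from q0:
  layer 0: {q0}

{q0}


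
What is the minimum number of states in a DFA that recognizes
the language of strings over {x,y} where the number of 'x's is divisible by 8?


States track (count of 'x') mod 8.
Need 8 states: one per remainder 0..7; accept = remainder 0.

8


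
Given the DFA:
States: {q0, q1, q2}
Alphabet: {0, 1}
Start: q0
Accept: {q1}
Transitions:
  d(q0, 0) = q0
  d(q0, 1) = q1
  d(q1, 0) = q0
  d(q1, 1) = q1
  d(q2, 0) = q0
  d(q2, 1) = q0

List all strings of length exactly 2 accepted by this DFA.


All strings of length 2: 4 total
Accepted: 2

"01", "11"


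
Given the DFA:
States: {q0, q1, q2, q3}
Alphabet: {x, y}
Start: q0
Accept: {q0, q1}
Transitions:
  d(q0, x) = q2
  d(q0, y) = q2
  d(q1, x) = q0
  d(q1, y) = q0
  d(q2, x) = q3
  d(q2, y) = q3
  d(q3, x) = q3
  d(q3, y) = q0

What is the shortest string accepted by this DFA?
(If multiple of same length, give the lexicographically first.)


BFS by string length (lex-first path to each state shown):
  len 0: q0<-""
Found accept state at length 0.

"" (empty string)


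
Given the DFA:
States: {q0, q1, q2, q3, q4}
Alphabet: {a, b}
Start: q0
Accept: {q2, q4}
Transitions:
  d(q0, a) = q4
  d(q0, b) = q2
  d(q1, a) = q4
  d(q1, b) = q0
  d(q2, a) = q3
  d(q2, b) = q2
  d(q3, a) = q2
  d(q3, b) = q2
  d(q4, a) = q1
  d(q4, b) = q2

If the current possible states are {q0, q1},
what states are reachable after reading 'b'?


Apply transition on 'b' from each current state:
  d(q0, b) = q2
  d(q1, b) = q0

{q0, q2}


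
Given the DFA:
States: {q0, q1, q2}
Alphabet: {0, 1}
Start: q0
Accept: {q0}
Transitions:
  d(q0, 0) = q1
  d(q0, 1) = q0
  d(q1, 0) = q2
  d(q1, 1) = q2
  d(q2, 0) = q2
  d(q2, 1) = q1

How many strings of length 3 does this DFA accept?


Enumerating all length-3 strings:
  "000" -> q2 [reject]
  "001" -> q1 [reject]
  "010" -> q2 [reject]
  "011" -> q1 [reject]
  "100" -> q2 [reject]
  "101" -> q2 [reject]
  "110" -> q1 [reject]
  "111" -> q0 [accept]

1 out of 8


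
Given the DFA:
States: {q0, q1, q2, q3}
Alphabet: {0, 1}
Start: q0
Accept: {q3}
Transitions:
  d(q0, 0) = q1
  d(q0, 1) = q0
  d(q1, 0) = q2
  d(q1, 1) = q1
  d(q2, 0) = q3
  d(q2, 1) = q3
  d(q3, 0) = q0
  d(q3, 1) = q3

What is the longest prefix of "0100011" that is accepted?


Run the DFA, marking each prefix where the state is accepting:
  "" -> q0 [reject]
  "0" -> q1 [reject]
  "01" -> q1 [reject]
  "010" -> q2 [reject]
  "0100" -> q3 [accept]
  "01000" -> q0 [reject]
  "010001" -> q0 [reject]
  "0100011" -> q0 [reject]

"0100"


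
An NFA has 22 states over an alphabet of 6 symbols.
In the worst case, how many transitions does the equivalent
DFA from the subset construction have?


Subset construction: one DFA state per subset of NFA states = 2^22 = 4194304 states.
Each DFA state has 6 outgoing transitions: 4194304 * 6 = 25165824

25165824


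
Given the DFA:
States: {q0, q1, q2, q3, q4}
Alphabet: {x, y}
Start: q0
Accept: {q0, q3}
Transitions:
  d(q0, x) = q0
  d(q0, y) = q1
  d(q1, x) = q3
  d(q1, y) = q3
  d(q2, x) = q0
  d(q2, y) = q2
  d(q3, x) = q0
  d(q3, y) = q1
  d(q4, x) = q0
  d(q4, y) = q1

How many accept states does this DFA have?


Accept states listed: {q0, q3}
Counting: q0(1) q3(2)

2


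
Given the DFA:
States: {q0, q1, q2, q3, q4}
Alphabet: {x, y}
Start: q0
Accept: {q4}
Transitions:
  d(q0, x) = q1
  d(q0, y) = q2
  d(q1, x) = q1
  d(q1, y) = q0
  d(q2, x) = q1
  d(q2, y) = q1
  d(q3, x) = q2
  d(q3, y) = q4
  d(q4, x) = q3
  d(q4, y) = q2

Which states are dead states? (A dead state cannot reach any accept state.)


Forward reachability from each state:
  q0 -> reaches {q0, q1, q2}, no accept state (dead)
  q1 -> reaches {q0, q1, q2}, no accept state (dead)
  q2 -> reaches {q0, q1, q2}, no accept state (dead)
  q3 -> reaches accept state q4 (live)
  q4 -> reaches accept state q4 (live)

{q0, q1, q2}


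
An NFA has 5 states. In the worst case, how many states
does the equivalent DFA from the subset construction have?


Subset construction: one DFA state per subset of NFA states.
2^5 = 32

32


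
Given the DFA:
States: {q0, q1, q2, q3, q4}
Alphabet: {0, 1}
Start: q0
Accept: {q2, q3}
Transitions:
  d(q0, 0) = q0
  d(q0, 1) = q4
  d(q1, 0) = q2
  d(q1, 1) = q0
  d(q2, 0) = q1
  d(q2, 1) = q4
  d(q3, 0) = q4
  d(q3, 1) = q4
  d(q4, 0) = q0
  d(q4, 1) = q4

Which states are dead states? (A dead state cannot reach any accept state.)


Forward reachability from each state:
  q0 -> reaches {q0, q4}, no accept state (dead)
  q1 -> reaches accept state q2 (live)
  q2 -> reaches accept state q2 (live)
  q3 -> reaches accept state q3 (live)
  q4 -> reaches {q0, q4}, no accept state (dead)

{q0, q4}


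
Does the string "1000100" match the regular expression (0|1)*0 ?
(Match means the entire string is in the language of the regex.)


|string| = 7; first = '1'; last = '0'

Yes, "1000100" matches (0|1)*0


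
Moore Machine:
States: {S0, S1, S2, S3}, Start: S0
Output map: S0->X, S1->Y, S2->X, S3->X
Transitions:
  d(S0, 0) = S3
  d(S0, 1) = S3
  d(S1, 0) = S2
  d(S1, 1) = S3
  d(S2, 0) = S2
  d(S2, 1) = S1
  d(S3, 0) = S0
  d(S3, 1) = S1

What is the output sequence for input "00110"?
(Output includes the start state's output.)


Start: S0 (output X)
  --0--> S3 (output X)
  --0--> S0 (output X)
  --1--> S3 (output X)
  --1--> S1 (output Y)
  --0--> S2 (output X)

"XXXXYX"


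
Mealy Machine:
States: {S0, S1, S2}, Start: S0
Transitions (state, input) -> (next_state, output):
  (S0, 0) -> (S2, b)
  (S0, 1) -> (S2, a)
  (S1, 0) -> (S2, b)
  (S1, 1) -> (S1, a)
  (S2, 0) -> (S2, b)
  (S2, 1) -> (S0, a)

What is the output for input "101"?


Step-by-step:
  (S0, 1) -> (S2, a)
  (S2, 0) -> (S2, b)
  (S2, 1) -> (S0, a)

"aba"


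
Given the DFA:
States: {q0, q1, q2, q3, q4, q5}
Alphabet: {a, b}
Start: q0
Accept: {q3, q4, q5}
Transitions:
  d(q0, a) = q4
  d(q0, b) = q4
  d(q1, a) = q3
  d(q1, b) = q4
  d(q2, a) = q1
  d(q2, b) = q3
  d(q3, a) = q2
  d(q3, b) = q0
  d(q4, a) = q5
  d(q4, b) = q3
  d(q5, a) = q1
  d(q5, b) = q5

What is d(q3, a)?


Looking up transition d(q3, a)

q2


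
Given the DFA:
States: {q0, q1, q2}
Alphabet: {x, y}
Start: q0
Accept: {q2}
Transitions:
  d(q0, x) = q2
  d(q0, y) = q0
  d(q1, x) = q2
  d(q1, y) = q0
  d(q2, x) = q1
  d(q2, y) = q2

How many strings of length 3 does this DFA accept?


Enumerating all length-3 strings:
  "xxx" -> q2 [accept]
  "xxy" -> q0 [reject]
  "xyx" -> q1 [reject]
  "xyy" -> q2 [accept]
  "yxx" -> q1 [reject]
  "yxy" -> q2 [accept]
  "yyx" -> q2 [accept]
  "yyy" -> q0 [reject]

4 out of 8


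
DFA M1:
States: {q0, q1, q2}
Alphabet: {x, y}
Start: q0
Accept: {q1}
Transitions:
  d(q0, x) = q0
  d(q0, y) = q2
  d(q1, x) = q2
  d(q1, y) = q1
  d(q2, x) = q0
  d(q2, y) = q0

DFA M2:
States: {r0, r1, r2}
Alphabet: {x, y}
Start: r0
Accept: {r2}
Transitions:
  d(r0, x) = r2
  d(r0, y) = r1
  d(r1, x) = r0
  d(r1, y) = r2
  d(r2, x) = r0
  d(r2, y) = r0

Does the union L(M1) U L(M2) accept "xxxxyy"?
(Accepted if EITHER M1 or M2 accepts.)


M1: final=q0 accepted=False
M2: final=r2 accepted=True

Yes, union accepts


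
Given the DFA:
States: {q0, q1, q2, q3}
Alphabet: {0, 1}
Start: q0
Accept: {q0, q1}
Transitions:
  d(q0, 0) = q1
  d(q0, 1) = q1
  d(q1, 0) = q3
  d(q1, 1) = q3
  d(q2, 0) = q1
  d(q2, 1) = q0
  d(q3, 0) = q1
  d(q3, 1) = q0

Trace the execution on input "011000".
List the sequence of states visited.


Input: 011000
d(q0, 0) = q1
d(q1, 1) = q3
d(q3, 1) = q0
d(q0, 0) = q1
d(q1, 0) = q3
d(q3, 0) = q1


q0 -> q1 -> q3 -> q0 -> q1 -> q3 -> q1


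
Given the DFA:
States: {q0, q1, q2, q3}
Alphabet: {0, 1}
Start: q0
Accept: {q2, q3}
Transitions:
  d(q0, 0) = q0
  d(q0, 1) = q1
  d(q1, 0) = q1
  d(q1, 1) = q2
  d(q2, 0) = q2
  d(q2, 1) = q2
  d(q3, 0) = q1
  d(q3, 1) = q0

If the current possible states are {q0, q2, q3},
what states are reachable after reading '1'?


Apply transition on '1' from each current state:
  d(q0, 1) = q1
  d(q2, 1) = q2
  d(q3, 1) = q0

{q0, q1, q2}


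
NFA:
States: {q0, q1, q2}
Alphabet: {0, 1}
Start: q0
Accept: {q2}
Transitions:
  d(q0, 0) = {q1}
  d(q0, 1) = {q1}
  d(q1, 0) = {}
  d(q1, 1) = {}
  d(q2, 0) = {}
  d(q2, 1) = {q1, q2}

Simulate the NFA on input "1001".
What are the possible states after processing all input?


Start: {q0}
  --1--> {q1}
  --0--> {}
  --0--> {}
  --1--> {}

{} (empty set, no valid transitions)


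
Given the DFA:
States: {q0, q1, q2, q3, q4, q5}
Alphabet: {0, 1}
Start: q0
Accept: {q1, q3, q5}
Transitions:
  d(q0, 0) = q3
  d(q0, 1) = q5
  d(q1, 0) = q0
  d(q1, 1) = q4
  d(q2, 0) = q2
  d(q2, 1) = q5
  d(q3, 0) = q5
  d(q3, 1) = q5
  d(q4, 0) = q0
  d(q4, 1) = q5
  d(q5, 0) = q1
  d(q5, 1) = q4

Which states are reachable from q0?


BFS from q0:
  layer 0: {q0}
  layer 1: {q3, q5}
  layer 2: {q1, q4}

{q0, q1, q3, q4, q5}


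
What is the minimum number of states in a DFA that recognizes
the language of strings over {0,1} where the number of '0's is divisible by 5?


States track (count of '0') mod 5.
Need 5 states: one per remainder 0..4; accept = remainder 0.

5


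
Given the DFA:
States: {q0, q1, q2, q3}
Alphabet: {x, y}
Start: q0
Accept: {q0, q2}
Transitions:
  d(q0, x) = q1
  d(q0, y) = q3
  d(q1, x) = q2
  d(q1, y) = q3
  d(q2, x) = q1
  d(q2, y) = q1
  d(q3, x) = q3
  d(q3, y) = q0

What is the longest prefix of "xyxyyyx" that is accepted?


Run the DFA, marking each prefix where the state is accepting:
  "" -> q0 [accept]
  "x" -> q1 [reject]
  "xy" -> q3 [reject]
  "xyx" -> q3 [reject]
  "xyxy" -> q0 [accept]
  "xyxyy" -> q3 [reject]
  "xyxyyy" -> q0 [accept]
  "xyxyyyx" -> q1 [reject]

"xyxyyy"


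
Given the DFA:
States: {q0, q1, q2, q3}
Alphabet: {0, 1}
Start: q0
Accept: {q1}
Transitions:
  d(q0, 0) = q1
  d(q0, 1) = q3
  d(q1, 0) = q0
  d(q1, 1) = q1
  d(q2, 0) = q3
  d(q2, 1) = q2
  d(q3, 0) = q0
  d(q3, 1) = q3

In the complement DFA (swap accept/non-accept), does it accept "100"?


Trace: q0 -> q3 -> q0 -> q1
Final: q1
Original accept: {q1}
Complement: q1 is in original accept

No, complement rejects (original accepts)


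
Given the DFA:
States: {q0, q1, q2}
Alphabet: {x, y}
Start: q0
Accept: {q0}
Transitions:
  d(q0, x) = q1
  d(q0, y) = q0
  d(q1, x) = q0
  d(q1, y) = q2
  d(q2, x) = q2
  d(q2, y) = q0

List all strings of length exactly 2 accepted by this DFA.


All strings of length 2: 4 total
Accepted: 2

"xx", "yy"


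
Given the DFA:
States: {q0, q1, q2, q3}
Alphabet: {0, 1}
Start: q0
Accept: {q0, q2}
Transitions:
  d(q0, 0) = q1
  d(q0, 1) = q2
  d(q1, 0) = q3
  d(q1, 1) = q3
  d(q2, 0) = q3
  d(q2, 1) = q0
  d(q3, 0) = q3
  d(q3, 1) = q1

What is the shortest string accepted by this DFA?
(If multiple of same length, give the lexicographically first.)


BFS by string length (lex-first path to each state shown):
  len 0: q0<-""
Found accept state at length 0.

"" (empty string)


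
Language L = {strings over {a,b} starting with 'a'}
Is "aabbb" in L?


first symbol = 'a'

Yes, "aabbb" is in L


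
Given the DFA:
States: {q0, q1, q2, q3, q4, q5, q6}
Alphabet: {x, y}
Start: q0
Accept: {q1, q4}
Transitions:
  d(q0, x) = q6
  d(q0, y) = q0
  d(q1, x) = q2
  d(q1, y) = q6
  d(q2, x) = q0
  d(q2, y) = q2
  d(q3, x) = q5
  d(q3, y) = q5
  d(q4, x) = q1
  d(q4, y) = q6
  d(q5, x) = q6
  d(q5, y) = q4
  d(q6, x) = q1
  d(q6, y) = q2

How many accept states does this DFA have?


Accept states listed: {q1, q4}
Counting: q1(1) q4(2)

2


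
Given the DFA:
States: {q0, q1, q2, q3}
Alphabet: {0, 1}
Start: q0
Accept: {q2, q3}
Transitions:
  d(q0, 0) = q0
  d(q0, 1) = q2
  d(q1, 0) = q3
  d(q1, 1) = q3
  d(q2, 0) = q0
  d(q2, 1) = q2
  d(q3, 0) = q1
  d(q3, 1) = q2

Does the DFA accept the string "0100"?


Trace: q0 -> q0 -> q2 -> q0 -> q0
Final state: q0
Accept states: {q2, q3}

No, rejected (final state q0 is not an accept state)


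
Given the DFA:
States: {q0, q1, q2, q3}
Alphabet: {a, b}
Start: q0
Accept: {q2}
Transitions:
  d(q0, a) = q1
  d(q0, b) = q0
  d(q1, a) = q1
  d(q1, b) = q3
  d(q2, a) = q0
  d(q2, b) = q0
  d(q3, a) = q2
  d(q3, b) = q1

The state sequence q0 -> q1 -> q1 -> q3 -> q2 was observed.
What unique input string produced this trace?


Trace back each transition to find the symbol:
  q0 --[a]--> q1
  q1 --[a]--> q1
  q1 --[b]--> q3
  q3 --[a]--> q2

"aaba"


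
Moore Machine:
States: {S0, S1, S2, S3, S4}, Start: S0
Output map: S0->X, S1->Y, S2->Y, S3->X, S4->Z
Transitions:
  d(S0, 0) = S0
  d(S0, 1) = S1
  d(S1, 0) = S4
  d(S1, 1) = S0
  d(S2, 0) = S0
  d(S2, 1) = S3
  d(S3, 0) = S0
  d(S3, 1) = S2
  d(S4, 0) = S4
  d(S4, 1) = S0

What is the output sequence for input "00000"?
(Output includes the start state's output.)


Start: S0 (output X)
  --0--> S0 (output X)
  --0--> S0 (output X)
  --0--> S0 (output X)
  --0--> S0 (output X)
  --0--> S0 (output X)

"XXXXXX"


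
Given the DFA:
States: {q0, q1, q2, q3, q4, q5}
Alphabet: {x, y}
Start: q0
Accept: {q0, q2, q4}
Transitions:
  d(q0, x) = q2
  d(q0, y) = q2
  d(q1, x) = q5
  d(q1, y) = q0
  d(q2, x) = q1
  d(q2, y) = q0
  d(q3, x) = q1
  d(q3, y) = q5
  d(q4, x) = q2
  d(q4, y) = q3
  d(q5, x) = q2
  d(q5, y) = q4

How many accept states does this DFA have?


Accept states listed: {q0, q2, q4}
Counting: q0(1) q2(2) q4(3)

3


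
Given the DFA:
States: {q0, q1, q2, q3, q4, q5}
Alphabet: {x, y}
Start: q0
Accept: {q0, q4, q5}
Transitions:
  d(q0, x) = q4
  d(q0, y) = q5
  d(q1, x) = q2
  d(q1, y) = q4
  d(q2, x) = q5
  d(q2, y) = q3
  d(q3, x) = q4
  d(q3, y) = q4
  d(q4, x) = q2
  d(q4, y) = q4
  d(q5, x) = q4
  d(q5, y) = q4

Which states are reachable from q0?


BFS from q0:
  layer 0: {q0}
  layer 1: {q4, q5}
  layer 2: {q2}
  layer 3: {q3}

{q0, q2, q3, q4, q5}


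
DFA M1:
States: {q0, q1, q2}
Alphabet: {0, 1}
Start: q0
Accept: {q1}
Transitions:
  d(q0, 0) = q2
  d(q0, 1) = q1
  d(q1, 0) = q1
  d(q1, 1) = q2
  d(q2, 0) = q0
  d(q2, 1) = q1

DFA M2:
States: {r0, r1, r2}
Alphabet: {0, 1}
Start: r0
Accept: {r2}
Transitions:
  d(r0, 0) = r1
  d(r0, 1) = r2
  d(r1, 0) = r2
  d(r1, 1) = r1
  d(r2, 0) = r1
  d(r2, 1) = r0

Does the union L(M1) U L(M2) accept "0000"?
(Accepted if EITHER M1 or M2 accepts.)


M1: final=q0 accepted=False
M2: final=r2 accepted=True

Yes, union accepts


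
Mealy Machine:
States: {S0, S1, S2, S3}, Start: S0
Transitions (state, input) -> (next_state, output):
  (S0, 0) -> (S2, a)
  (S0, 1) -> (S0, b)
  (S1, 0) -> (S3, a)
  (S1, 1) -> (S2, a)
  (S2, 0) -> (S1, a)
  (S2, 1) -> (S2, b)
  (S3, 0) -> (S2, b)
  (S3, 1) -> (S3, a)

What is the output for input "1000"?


Step-by-step:
  (S0, 1) -> (S0, b)
  (S0, 0) -> (S2, a)
  (S2, 0) -> (S1, a)
  (S1, 0) -> (S3, a)

"baaa"


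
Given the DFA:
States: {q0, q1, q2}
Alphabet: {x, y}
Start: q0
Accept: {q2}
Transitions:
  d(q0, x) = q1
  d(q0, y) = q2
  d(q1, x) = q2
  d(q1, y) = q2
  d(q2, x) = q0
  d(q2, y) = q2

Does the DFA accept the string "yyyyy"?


Trace: q0 -> q2 -> q2 -> q2 -> q2 -> q2
Final state: q2
Accept states: {q2}

Yes, accepted (final state q2 is an accept state)


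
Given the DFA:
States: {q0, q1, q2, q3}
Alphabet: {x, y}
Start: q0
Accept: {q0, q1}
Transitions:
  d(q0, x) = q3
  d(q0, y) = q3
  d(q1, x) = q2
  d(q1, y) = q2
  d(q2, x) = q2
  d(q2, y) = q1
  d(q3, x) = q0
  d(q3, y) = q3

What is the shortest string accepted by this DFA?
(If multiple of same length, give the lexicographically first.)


BFS by string length (lex-first path to each state shown):
  len 0: q0<-""
Found accept state at length 0.

"" (empty string)


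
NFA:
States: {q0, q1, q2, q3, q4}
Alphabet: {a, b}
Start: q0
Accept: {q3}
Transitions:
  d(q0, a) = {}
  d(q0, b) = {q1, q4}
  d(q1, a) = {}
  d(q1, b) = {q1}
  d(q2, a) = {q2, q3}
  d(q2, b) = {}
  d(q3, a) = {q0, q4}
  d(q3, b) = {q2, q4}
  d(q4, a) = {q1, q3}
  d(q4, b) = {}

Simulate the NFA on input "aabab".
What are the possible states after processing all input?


Start: {q0}
  --a--> {}
  --a--> {}
  --b--> {}
  --a--> {}
  --b--> {}

{} (empty set, no valid transitions)


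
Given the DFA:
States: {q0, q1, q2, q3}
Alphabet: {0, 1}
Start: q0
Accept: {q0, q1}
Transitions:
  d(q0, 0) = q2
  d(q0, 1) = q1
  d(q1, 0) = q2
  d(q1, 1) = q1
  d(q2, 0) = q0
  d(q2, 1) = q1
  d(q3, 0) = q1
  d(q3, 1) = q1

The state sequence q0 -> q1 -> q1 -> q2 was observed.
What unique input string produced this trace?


Trace back each transition to find the symbol:
  q0 --[1]--> q1
  q1 --[1]--> q1
  q1 --[0]--> q2

"110"


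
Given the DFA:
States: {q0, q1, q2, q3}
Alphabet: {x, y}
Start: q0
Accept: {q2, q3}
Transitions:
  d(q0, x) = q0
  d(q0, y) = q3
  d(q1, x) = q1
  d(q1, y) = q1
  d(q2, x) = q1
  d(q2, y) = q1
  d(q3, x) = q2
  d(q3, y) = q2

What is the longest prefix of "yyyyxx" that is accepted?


Run the DFA, marking each prefix where the state is accepting:
  "" -> q0 [reject]
  "y" -> q3 [accept]
  "yy" -> q2 [accept]
  "yyy" -> q1 [reject]
  "yyyy" -> q1 [reject]
  "yyyyx" -> q1 [reject]
  "yyyyxx" -> q1 [reject]

"yy"


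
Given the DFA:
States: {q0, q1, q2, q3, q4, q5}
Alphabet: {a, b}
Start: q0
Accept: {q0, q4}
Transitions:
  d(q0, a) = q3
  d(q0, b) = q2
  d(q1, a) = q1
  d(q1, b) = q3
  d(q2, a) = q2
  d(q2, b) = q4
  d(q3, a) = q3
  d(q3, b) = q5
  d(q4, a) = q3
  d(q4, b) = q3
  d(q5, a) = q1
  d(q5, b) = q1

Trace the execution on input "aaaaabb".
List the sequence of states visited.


Input: aaaaabb
d(q0, a) = q3
d(q3, a) = q3
d(q3, a) = q3
d(q3, a) = q3
d(q3, a) = q3
d(q3, b) = q5
d(q5, b) = q1


q0 -> q3 -> q3 -> q3 -> q3 -> q3 -> q5 -> q1


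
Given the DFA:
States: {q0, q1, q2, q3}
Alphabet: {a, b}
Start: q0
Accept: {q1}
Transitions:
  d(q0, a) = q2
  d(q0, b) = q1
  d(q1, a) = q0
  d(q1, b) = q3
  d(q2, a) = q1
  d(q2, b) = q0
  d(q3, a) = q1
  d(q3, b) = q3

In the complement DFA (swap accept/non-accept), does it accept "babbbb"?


Trace: q0 -> q1 -> q0 -> q1 -> q3 -> q3 -> q3
Final: q3
Original accept: {q1}
Complement: q3 is not in original accept

Yes, complement accepts (original rejects)


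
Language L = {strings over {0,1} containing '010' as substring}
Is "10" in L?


'010' does not occur

No, "10" is not in L


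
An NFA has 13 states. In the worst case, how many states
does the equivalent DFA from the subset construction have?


Subset construction: one DFA state per subset of NFA states.
2^13 = 8192

8192


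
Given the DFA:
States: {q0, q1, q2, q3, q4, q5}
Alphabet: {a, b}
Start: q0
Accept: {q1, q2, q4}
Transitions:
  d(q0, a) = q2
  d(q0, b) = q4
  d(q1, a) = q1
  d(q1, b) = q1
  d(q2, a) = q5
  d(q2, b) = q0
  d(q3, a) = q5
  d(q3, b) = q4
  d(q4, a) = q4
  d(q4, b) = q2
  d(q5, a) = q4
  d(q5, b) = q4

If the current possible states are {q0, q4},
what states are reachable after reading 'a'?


Apply transition on 'a' from each current state:
  d(q0, a) = q2
  d(q4, a) = q4

{q2, q4}


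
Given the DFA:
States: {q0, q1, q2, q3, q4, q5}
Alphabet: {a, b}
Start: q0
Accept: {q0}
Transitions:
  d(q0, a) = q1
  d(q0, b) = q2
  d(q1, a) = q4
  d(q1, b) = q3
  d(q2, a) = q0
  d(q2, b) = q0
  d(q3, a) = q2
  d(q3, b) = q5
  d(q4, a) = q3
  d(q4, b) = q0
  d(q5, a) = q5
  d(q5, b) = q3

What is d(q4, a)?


Looking up transition d(q4, a)

q3


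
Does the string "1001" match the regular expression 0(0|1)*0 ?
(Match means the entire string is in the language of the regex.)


|string| = 4; first = '1'; last = '1'

No, "1001" does not match 0(0|1)*0


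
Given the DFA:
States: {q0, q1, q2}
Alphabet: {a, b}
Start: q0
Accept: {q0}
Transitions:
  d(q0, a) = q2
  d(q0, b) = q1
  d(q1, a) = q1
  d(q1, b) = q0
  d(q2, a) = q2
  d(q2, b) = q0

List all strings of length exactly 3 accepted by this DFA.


All strings of length 3: 8 total
Accepted: 2

"aab", "bab"


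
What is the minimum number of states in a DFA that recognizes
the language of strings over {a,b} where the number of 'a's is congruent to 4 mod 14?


States track (count of 'a') mod 14.
Need 14 states: one per remainder 0..13; accept = remainder 4.

14


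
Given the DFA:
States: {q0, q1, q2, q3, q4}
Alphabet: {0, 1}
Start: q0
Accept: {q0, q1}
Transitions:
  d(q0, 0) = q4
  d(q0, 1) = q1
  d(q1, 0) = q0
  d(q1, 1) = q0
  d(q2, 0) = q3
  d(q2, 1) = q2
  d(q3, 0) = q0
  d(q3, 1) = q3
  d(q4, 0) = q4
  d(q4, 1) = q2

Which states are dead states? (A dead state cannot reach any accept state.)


Forward reachability from each state:
  q0 -> reaches accept state q0 (live)
  q1 -> reaches accept state q0 (live)
  q2 -> reaches accept state q0 (live)
  q3 -> reaches accept state q0 (live)
  q4 -> reaches accept state q0 (live)

None (all states can reach an accept state)


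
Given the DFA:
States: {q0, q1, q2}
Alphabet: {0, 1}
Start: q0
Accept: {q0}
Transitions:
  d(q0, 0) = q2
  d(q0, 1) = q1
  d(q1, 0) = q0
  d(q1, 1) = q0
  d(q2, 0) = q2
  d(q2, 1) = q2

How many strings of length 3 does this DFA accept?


Enumerating all length-3 strings:
  "000" -> q2 [reject]
  "001" -> q2 [reject]
  "010" -> q2 [reject]
  "011" -> q2 [reject]
  "100" -> q2 [reject]
  "101" -> q1 [reject]
  "110" -> q2 [reject]
  "111" -> q1 [reject]

0 out of 8


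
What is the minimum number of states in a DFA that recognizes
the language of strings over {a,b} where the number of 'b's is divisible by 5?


States track (count of 'b') mod 5.
Need 5 states: one per remainder 0..4; accept = remainder 0.

5


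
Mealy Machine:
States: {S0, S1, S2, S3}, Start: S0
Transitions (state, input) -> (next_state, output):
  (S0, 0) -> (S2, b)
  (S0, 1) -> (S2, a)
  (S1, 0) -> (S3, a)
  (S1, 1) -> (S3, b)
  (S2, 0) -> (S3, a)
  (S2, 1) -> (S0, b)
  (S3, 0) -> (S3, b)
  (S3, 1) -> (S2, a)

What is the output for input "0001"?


Step-by-step:
  (S0, 0) -> (S2, b)
  (S2, 0) -> (S3, a)
  (S3, 0) -> (S3, b)
  (S3, 1) -> (S2, a)

"baba"
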